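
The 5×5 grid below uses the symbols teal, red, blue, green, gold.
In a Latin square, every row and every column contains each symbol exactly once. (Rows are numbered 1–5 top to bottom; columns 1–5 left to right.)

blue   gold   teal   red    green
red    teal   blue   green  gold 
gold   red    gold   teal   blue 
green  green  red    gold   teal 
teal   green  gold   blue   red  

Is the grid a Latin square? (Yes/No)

Row 4 contains green twice (at columns 1 and 2); row 3 is also not a permutation.

No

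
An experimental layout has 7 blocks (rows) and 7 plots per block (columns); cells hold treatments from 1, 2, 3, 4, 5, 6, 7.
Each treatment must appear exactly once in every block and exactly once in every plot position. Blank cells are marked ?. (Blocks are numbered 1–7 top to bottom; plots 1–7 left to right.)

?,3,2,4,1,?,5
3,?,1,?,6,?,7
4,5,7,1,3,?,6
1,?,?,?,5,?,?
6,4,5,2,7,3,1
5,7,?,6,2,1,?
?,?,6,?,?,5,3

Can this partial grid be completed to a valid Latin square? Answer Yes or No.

No block or plot among the givens repeats a symbol, and propagating forced cells runs into no contradiction.
One valid completion exists (for instance, 7 3 2 4 1 6 5 / 3 2 1 5 6 4 7 / 4 5 7 1 3 2 6 / 1 6 4 3 5 7 2 / 6 4 5 2 7 3 1 / 5 7 3 6 2 1 4 / 2 1 6 7 4 5 3).

Yes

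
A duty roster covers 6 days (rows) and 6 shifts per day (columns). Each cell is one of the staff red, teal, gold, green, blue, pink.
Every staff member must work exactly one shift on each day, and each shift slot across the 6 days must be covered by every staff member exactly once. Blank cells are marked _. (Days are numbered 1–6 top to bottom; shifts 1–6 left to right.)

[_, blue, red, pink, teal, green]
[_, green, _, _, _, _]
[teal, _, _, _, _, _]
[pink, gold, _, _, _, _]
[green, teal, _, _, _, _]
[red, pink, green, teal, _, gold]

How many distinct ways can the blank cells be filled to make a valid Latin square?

Day 1, shift 1: eliminating its day and shift leaves {gold}.
Day 2, shift 1: eliminating its day and shift leaves {gold, blue}.
Day 2, shift 3: eliminating its day and shift leaves {teal, gold, blue, pink}.
Day 2, shift 4: eliminating its day and shift leaves {red, gold, blue}.
Day 2, shift 5: eliminating its day and shift leaves {red, gold, blue, pink}.
Day 2, shift 6: eliminating its day and shift leaves {red, teal, blue, pink}.
Day 3, shift 2: eliminating its day and shift leaves {red}.
Day 3, shift 3: eliminating its day and shift leaves {gold, blue, pink}.
Day 3, shift 4: eliminating its day and shift leaves {red, gold, green, blue}.
Day 3, shift 5: eliminating its day and shift leaves {red, gold, green, blue, pink}.
Day 3, shift 6: eliminating its day and shift leaves {red, blue, pink}.
Day 4, shift 3: eliminating its day and shift leaves {teal, blue}.
Day 4, shift 4: eliminating its day and shift leaves {red, green, blue}.
Day 4, shift 5: eliminating its day and shift leaves {red, green, blue}.
Day 4, shift 6: eliminating its day and shift leaves {red, teal, blue}.
Day 5, shift 3: eliminating its day and shift leaves {gold, blue, pink}.
Day 5, shift 4: eliminating its day and shift leaves {red, gold, blue}.
Day 5, shift 5: eliminating its day and shift leaves {red, gold, blue, pink}.
Day 5, shift 6: eliminating its day and shift leaves {red, blue, pink}.
Day 6, shift 5: eliminating its day and shift leaves {blue}.
Enumerating the assignments across these blanks that avoid any day or shift repeat gives 14 completions.

14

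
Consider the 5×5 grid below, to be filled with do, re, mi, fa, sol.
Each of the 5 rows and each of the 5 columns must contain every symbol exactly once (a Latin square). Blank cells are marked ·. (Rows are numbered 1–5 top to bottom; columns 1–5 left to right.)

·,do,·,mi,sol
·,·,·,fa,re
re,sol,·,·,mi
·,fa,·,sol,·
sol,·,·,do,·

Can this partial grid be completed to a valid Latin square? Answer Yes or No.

Row 3, column 4: row 3 together with column 4 already contain {do, re, mi, fa, sol} — every symbol — so nothing can go there. The grid has no valid completion.

No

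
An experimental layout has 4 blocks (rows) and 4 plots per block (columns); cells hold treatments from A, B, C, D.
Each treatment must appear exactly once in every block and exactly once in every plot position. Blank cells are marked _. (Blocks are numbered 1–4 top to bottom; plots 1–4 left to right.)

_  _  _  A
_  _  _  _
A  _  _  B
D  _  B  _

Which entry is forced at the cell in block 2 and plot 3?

Block 4, plot 4: block 4 has {B, D} and plot 4 has {A, B}, leaving only C.
Block 2, plot 4: block 2 has {} and plot 4 has {A, B, C}, leaving only D.
Block 4, plot 2: block 4 has {B, C, D} and plot 2 has {}, leaving only A.
Block 2, plot 3 is narrowed to {A, C}.
If it were C, then block 3, plot 3 would be left with no valid symbol.
So block 2, plot 3 must be A.

A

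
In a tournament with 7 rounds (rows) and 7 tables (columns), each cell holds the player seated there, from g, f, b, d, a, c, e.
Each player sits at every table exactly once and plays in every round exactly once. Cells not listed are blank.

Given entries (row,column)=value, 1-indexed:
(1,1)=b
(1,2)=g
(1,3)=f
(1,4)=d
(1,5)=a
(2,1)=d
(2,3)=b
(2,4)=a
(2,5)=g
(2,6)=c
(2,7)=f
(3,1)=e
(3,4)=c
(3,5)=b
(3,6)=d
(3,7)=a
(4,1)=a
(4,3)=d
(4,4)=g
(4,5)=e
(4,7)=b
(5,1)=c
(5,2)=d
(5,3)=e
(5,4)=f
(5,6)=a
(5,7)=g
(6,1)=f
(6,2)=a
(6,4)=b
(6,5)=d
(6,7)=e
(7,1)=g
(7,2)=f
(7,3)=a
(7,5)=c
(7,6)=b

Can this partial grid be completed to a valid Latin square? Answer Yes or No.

No

Round 3, table 2: round 3 together with table 2 already contain {g, f, b, d, a, c, e} — every symbol — so nothing can go there. The grid has no valid completion.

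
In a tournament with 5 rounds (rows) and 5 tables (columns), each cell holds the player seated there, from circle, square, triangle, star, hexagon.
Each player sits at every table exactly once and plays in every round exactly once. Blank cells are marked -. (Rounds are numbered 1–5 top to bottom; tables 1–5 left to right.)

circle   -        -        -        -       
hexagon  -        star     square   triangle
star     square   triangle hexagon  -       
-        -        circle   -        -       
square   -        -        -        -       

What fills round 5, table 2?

triangle

Round 2, table 2: round 2 has {square, triangle, star, hexagon} and table 2 has {square}, leaving only circle.
Round 3, table 5: round 3 has {square, triangle, star, hexagon} and table 5 has {triangle}, leaving only circle.
Round 4, table 1: round 4 has {circle} and table 1 has {circle, square, star, hexagon}, leaving only triangle.
Round 4, table 4: round 4 has {circle, triangle} and table 4 has {square, hexagon}, leaving only star.
Round 1, table 4: round 1 has {circle} and table 4 has {square, star, hexagon}, leaving only triangle.
Round 4, table 2: round 4 has {circle, triangle, star} and table 2 has {circle, square}, leaving only hexagon.
Round 1, table 2: round 1 has {circle, triangle} and table 2 has {circle, square, hexagon}, leaving only star.
Round 5 already has {square} and table 2 already has {circle, square, star, hexagon}, so round 5, table 2 must be triangle.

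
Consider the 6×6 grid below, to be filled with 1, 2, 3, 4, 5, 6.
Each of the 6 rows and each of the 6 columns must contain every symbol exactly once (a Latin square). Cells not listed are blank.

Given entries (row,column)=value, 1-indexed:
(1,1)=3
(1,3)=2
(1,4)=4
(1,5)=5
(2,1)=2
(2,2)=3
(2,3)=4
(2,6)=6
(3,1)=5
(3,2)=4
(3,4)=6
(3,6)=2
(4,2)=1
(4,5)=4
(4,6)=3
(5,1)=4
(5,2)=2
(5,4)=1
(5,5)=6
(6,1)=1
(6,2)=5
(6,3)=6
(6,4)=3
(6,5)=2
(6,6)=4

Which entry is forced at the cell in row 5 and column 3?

3

Row 1, column 2: row 1 has {2, 3, 4, 5} and column 2 has {1, 2, 3, 4, 5}, leaving only 6.
Row 1, column 6: row 1 has {2, 3, 4, 5, 6} and column 6 has {2, 3, 4, 6}, leaving only 1.
Row 2, column 4: row 2 has {2, 3, 4, 6} and column 4 has {1, 3, 4, 6}, leaving only 5.
Row 2, column 5: row 2 has {2, 3, 4, 5, 6} and column 5 has {2, 4, 5, 6}, leaving only 1.
Row 3, column 5: row 3 has {2, 4, 5, 6} and column 5 has {1, 2, 4, 5, 6}, leaving only 3.
Row 3, column 3: row 3 has {2, 3, 4, 5, 6} and column 3 has {2, 4, 6}, leaving only 1.
Row 4, column 1: row 4 has {1, 3, 4} and column 1 has {1, 2, 3, 4, 5}, leaving only 6.
Row 4, column 3: row 4 has {1, 3, 4, 6} and column 3 has {1, 2, 4, 6}, leaving only 5.
Row 5 already has {1, 2, 4, 6} and column 3 already has {1, 2, 4, 5, 6}, so row 5, column 3 must be 3.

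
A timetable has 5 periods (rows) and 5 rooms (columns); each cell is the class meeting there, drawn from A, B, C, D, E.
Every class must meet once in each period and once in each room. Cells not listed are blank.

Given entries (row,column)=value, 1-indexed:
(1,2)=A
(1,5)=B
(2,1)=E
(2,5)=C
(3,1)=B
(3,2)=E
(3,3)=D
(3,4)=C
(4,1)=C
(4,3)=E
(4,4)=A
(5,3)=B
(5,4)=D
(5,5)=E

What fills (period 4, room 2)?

B

Period 1, room 1: period 1 has {A, B} and room 1 has {B, C, E}, leaving only D.
Period 1, room 3: period 1 has {A, B, D} and room 3 has {B, D, E}, leaving only C.
Period 1, room 4: period 1 has {A, B, C, D} and room 4 has {A, C, D}, leaving only E.
Period 2, room 3: period 2 has {C, E} and room 3 has {B, C, D, E}, leaving only A.
Period 2, room 4: period 2 has {A, C, E} and room 4 has {A, C, D, E}, leaving only B.
Period 2, room 2: period 2 has {A, B, C, E} and room 2 has {A, E}, leaving only D.
Period 4 already has {A, C, E} and room 2 already has {A, D, E}, so period 4, room 2 must be B.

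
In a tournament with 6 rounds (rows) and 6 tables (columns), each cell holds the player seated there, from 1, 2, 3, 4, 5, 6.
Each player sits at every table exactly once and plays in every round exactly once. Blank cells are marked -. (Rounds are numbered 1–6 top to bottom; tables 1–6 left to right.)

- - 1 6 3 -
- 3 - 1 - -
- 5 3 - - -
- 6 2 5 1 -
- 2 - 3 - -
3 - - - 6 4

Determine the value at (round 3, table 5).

Round 1, table 2: round 1 has {1, 3, 6} and table 2 has {2, 3, 5, 6}, leaving only 4.
Round 4, table 1: round 4 has {1, 2, 5, 6} and table 1 has {3}, leaving only 4.
Round 4, table 6: round 4 has {1, 2, 4, 5, 6} and table 6 has {4}, leaving only 3.
Round 6, table 2: round 6 has {3, 4, 6} and table 2 has {2, 3, 4, 5, 6}, leaving only 1.
Round 6, table 3: round 6 has {1, 3, 4, 6} and table 3 has {1, 2, 3}, leaving only 5.
Round 6, table 4: round 6 has {1, 3, 4, 5, 6} and table 4 has {1, 3, 5, 6}, leaving only 2.
Round 3, table 4: round 3 has {3, 5} and table 4 has {1, 2, 3, 5, 6}, leaving only 4.
Round 3 already has {3, 4, 5} and table 5 already has {1, 3, 6}, so round 3, table 5 must be 2.

2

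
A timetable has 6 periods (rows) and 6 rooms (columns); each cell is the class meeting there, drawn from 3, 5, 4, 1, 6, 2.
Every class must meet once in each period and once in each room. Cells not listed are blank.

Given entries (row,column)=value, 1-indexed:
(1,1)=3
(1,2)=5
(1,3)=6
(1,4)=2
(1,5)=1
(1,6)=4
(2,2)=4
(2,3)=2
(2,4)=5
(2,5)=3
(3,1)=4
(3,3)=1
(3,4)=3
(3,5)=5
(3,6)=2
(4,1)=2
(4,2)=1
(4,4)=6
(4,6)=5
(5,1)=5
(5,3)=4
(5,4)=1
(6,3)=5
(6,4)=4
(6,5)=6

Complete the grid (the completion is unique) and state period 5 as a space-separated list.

Period 5, room 5: period 5 has {5, 4, 1} and room 5 has {3, 5, 1, 6}, leaving only 2.
Period 3, room 2: period 3 has {3, 5, 4, 1, 2} and room 2 has {5, 4, 1}, leaving only 6.
Period 5, room 2: period 5 has {5, 4, 1, 2} and room 2 has {5, 4, 1, 6}, leaving only 3.
Period 5, room 6: period 5 has {3, 5, 4, 1, 2} and room 6 has {5, 4, 2}, leaving only 6.
So period 5 reads: 5 3 4 1 2 6.

5 3 4 1 2 6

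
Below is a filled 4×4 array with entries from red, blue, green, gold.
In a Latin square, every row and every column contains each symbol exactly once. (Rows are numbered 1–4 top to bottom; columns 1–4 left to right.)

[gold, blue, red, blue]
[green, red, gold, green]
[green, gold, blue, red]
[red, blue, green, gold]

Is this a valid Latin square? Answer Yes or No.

Row 2 contains green twice (at columns 1 and 4); row 1 is also not a permutation.

No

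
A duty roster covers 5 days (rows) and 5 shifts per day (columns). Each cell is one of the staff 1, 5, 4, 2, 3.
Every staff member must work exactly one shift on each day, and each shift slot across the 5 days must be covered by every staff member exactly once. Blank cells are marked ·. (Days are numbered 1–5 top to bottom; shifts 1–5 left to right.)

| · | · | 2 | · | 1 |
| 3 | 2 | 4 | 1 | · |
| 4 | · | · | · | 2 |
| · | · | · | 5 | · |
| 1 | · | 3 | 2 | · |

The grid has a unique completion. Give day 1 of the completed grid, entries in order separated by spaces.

Day 1, shift 1: day 1 has {1, 2} and shift 1 has {1, 4, 3}, leaving only 5.
Day 2, shift 5: day 2 has {1, 4, 2, 3} and shift 5 has {1, 2}, leaving only 5.
Day 3, shift 4: day 3 has {4, 2} and shift 4 has {1, 5, 2}, leaving only 3.
Day 1, shift 4: day 1 has {1, 5, 2} and shift 4 has {1, 5, 2, 3}, leaving only 4.
Day 1, shift 2: day 1 has {1, 5, 4, 2} and shift 2 has {2}, leaving only 3.
So day 1 reads: 5 3 2 4 1.

5 3 2 4 1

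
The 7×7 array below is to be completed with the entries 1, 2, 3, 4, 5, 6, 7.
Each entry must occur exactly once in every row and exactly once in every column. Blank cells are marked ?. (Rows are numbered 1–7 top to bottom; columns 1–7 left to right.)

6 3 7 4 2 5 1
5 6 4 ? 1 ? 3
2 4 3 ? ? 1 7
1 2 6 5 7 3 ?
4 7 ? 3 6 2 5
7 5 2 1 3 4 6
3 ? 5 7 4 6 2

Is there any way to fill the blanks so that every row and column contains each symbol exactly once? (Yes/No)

No row or column among the givens repeats a symbol, and propagating forced cells runs into no contradiction.
One valid completion exists (for instance, 6 3 7 4 2 5 1 / 5 6 4 2 1 7 3 / 2 4 3 6 5 1 7 / 1 2 6 5 7 3 4 / 4 7 1 3 6 2 5 / 7 5 2 1 3 4 6 / 3 1 5 7 4 6 2).

Yes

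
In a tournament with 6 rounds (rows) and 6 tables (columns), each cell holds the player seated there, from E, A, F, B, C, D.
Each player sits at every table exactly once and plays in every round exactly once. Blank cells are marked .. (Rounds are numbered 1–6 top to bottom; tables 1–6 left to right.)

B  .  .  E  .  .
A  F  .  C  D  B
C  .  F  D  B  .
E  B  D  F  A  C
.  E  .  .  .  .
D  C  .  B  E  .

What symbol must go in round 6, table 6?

F

Round 2, table 3: round 2 has {A, F, B, C, D} and table 3 has {F, D}, leaving only E.
Round 3, table 2: round 3 has {F, B, C, D} and table 2 has {E, F, B, C}, leaving only A.
Round 1, table 2: round 1 has {E, B} and table 2 has {E, A, F, B, C}, leaving only D.
Round 3, table 6: round 3 has {A, F, B, C, D} and table 6 has {B, C}, leaving only E.
Round 5, table 1: round 5 has {E} and table 1 has {E, A, B, C, D}, leaving only F.
Round 5, table 4: round 5 has {E, F} and table 4 has {E, F, B, C, D}, leaving only A.
Round 5, table 5: round 5 has {E, A, F} and table 5 has {E, A, B, D}, leaving only C.
Round 1, table 5: round 1 has {E, B, D} and table 5 has {E, A, B, C, D}, leaving only F.
Round 1, table 6: round 1 has {E, F, B, D} and table 6 has {E, B, C}, leaving only A.
Round 6 already has {E, B, C, D} and table 6 already has {E, A, B, C}, so round 6, table 6 must be F.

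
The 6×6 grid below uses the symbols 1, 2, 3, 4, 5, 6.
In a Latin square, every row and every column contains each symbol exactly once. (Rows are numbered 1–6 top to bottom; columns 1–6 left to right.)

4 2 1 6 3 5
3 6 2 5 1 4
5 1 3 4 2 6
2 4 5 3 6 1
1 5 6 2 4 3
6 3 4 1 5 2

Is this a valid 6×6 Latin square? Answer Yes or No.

Each row is a permutation of the 6 symbols, and so is each column.

Yes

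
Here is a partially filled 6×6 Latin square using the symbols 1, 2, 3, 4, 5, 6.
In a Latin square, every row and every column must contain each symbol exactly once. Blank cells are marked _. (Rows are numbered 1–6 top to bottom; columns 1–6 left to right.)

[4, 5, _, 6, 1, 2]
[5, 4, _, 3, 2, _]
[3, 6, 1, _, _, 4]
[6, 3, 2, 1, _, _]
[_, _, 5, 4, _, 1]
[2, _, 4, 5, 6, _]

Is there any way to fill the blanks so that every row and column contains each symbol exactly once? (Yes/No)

Row 5, column 1: row 5 together with column 1 already contain {1, 2, 3, 4, 5, 6} — every symbol — so nothing can go there. The grid has no valid completion.

No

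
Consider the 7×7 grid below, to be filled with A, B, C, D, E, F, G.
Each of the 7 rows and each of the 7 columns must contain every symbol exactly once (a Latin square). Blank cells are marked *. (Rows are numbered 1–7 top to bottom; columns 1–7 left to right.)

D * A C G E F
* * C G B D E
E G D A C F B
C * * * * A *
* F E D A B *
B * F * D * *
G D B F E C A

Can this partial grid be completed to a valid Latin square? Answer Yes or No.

No

Row 5, column 1: row 5 together with column 1 already contain {A, B, C, D, E, F, G} — every symbol — so nothing can go there. The grid has no valid completion.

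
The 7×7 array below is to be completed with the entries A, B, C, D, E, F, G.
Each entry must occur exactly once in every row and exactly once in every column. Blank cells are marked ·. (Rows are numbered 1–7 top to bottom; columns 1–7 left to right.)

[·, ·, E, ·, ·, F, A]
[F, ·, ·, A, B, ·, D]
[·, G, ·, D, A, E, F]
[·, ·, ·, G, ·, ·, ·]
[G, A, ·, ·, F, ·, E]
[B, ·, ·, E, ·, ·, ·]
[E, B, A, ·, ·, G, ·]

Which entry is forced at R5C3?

D

Row 2, column 6: row 2 has {A, B, D, F} and column 6 has {E, F, G}, leaving only C.
Row 2, column 2: row 2 has {A, B, C, D, F} and column 2 has {A, B, G}, leaving only E.
Row 2, column 3: row 2 has {A, B, C, D, E, F} and column 3 has {A, E}, leaving only G.
Row 3, column 1: row 3 has {A, D, E, F, G} and column 1 has {B, E, F, G}, leaving only C.
Row 1, column 1: row 1 has {A, E, F} and column 1 has {B, C, E, F, G}, leaving only D.
Row 1, column 2: row 1 has {A, D, E, F} and column 2 has {A, B, E, G}, leaving only C.
Row 1, column 4: row 1 has {A, C, D, E, F} and column 4 has {A, D, E, G}, leaving only B.
Row 1, column 5: row 1 has {A, B, C, D, E, F} and column 5 has {A, B, F}, leaving only G.
Row 3, column 3: row 3 has {A, C, D, E, F, G} and column 3 has {A, E, G}, leaving only B.
Row 4, column 1: row 4 has {G} and column 1 has {B, C, D, E, F, G}, leaving only A.
Row 5, column 4: row 5 has {A, E, F, G} and column 4 has {A, B, D, E, G}, leaving only C.
Row 5 already has {A, C, E, F, G} and column 3 already has {A, B, E, G}, so row 5, column 3 must be D.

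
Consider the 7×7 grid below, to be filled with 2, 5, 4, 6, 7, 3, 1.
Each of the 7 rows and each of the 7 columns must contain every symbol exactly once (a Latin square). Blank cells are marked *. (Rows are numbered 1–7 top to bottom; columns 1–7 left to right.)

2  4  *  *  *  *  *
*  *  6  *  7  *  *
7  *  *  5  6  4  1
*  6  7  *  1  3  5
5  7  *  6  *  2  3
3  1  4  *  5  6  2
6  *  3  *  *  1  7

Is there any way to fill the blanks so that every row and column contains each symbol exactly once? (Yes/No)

Yes

No row or column among the givens repeats a symbol, and propagating forced cells runs into no contradiction.
One valid completion exists (for instance, 2 4 5 1 3 7 6 / 1 2 6 3 7 5 4 / 7 3 2 5 6 4 1 / 4 6 7 2 1 3 5 / 5 7 1 6 4 2 3 / 3 1 4 7 5 6 2 / 6 5 3 4 2 1 7).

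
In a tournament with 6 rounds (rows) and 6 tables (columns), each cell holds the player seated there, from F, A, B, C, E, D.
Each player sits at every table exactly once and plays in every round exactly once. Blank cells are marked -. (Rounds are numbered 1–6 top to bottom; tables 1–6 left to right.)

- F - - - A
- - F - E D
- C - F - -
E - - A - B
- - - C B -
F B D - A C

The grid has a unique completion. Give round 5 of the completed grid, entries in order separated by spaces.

D E A C B F

Round 2, table 2: round 2 has {F, E, D} and table 2 has {F, B, C}, leaving only A.
Round 2, table 4: round 2 has {F, A, E, D} and table 4 has {F, A, C}, leaving only B.
Round 2, table 1: round 2 has {F, A, B, E, D} and table 1 has {F, E}, leaving only C.
Round 3, table 5: round 3 has {F, C} and table 5 has {A, B, E}, leaving only D.
Round 1, table 5: round 1 has {F, A} and table 5 has {A, B, E, D}, leaving only C.
Round 3, table 6: round 3 has {F, C, D} and table 6 has {A, B, C, D}, leaving only E.
Round 5, table 6: round 5 has {B, C} and table 6 has {A, B, C, E, D}, leaving only F.
Round 4, table 2: round 4 has {A, B, E} and table 2 has {F, A, B, C}, leaving only D.
Round 5, table 2: round 5 has {F, B, C} and table 2 has {F, A, B, C, D}, leaving only E.
Round 5, table 3: round 5 has {F, B, C, E} and table 3 has {F, D}, leaving only A.
Round 5, table 1: round 5 has {F, A, B, C, E} and table 1 has {F, C, E}, leaving only D.
So round 5 reads: D E A C B F.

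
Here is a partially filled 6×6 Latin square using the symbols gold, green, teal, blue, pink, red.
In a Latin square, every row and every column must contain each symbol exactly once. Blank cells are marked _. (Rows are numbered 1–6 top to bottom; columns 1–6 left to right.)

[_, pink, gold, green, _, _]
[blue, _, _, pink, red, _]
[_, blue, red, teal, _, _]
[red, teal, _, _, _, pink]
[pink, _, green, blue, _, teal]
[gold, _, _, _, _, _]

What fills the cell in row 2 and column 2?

Row 1, column 1: row 1 has {gold, green, pink} and column 1 has {gold, blue, pink, red}, leaving only teal.
Row 1, column 5: row 1 has {gold, green, teal, pink} and column 5 has {red}, leaving only blue.
Row 1, column 6: row 1 has {gold, green, teal, blue, pink} and column 6 has {teal, pink}, leaving only red.
Row 2, column 3: row 2 has {blue, pink, red} and column 3 has {gold, green, red}, leaving only teal.
Row 3, column 1: row 3 has {teal, blue, red} and column 1 has {gold, teal, blue, pink, red}, leaving only green.
Row 3, column 6: row 3 has {green, teal, blue, red} and column 6 has {teal, pink, red}, leaving only gold.
Row 2, column 6: row 2 has {teal, blue, pink, red} and column 6 has {gold, teal, pink, red}, leaving only green.
Row 2 already has {green, teal, blue, pink, red} and column 2 already has {teal, blue, pink}, so row 2, column 2 must be gold.

gold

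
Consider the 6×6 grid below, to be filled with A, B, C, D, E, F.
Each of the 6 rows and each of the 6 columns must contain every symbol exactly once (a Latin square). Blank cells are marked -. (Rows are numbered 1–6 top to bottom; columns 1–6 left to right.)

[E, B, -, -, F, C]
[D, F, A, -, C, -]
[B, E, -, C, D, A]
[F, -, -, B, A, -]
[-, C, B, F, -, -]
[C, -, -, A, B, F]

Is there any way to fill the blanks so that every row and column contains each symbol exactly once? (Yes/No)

No

Row 1, column 3: row 1 has {B, C, E, F} and column 3 has {A, B}, so it must be D.
Now row 1, column 4: row 1 together with column 4 already contain {A, B, C, D, E, F} — every symbol — so nothing can go there. The grid has no valid completion.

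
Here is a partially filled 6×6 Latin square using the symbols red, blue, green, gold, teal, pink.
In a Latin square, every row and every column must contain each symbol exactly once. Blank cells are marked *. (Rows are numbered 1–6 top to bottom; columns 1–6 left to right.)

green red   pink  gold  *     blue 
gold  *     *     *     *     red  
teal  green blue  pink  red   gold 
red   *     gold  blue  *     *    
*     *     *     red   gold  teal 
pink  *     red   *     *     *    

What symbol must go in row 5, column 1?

blue

Row 5 already has {red, gold, teal} and column 1 already has {red, green, gold, teal, pink}, so row 5, column 1 must be blue.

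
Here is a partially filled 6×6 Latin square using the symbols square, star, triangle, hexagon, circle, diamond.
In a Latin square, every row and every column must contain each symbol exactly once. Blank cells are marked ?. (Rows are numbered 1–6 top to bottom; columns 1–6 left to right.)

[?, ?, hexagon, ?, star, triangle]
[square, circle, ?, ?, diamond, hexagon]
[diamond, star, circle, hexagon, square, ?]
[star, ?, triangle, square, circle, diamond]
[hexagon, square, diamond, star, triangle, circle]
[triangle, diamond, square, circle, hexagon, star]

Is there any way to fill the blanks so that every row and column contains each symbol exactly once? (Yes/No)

Row 1, column 2: row 1 together with column 2 already contain {square, star, triangle, hexagon, circle, diamond} — every symbol — so nothing can go there. The grid has no valid completion.

No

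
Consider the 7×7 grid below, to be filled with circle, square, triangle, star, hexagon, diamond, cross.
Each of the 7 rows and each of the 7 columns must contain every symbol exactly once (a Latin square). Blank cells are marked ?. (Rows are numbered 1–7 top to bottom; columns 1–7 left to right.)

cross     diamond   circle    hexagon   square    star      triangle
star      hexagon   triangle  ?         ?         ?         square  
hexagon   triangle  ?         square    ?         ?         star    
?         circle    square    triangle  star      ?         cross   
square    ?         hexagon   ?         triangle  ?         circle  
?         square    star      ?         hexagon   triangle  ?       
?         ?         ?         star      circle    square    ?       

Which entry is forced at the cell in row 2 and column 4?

Row 4, column 1: row 4 has {circle, square, triangle, star, cross} and column 1 has {square, star, hexagon, cross}, leaving only diamond.
Row 4, column 6: row 4 has {circle, square, triangle, star, diamond, cross} and column 6 has {square, triangle, star}, leaving only hexagon.
Row 6, column 1: row 6 has {square, triangle, star, hexagon} and column 1 has {square, star, hexagon, diamond, cross}, leaving only circle.
Row 6, column 7: row 6 has {circle, square, triangle, star, hexagon} and column 7 has {circle, square, triangle, star, cross}, leaving only diamond.
Row 6, column 4: row 6 has {circle, square, triangle, star, hexagon, diamond} and column 4 has {square, triangle, star, hexagon}, leaving only cross.
Row 5, column 4: row 5 has {circle, square, triangle, hexagon} and column 4 has {square, triangle, star, hexagon, cross}, leaving only diamond.
Row 2 already has {square, triangle, star, hexagon} and column 4 already has {square, triangle, star, hexagon, diamond, cross}, so row 2, column 4 must be circle.

circle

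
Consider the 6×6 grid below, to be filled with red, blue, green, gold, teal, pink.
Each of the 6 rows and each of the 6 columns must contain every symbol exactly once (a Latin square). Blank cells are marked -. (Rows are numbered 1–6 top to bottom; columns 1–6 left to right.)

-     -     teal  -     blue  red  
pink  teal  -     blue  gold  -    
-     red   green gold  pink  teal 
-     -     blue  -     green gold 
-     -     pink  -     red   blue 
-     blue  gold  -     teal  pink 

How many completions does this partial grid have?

3

Row 1, column 1: eliminating its row and column leaves {green, gold}.
Row 1, column 2: eliminating its row and column leaves {green, gold, pink}.
Row 1, column 4: eliminating its row and column leaves {green, pink}.
Row 2, column 3: eliminating its row and column leaves {red}.
Row 2, column 6: eliminating its row and column leaves {green}.
Row 3, column 1: eliminating its row and column leaves {blue}.
Row 4, column 1: eliminating its row and column leaves {red, teal}.
Row 4, column 2: eliminating its row and column leaves {pink}.
Row 4, column 4: eliminating its row and column leaves {red, teal, pink}.
Row 5, column 1: eliminating its row and column leaves {green, gold, teal}.
Row 5, column 2: eliminating its row and column leaves {green, gold}.
Row 5, column 4: eliminating its row and column leaves {green, teal}.
Row 6, column 1: eliminating its row and column leaves {red, green}.
Row 6, column 4: eliminating its row and column leaves {red, green}.
Enumerating the assignments across these blanks that avoid any row or column repeat gives 3 completions.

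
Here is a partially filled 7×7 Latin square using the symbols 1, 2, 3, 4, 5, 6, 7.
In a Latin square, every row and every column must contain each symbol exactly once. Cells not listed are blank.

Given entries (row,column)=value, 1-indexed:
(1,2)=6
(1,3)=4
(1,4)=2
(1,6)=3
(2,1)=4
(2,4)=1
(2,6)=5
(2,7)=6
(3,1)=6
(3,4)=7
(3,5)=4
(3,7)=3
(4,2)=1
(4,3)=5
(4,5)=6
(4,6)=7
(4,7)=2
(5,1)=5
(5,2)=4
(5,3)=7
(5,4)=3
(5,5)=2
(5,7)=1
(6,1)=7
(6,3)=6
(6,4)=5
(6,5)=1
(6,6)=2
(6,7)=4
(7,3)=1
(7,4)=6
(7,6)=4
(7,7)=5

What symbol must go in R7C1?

Row 1, column 1: row 1 has {2, 3, 4, 6} and column 1 has {4, 5, 6, 7}, leaving only 1.
Row 1, column 7: row 1 has {1, 2, 3, 4, 6} and column 7 has {1, 2, 3, 4, 5, 6}, leaving only 7.
Row 1, column 5: row 1 has {1, 2, 3, 4, 6, 7} and column 5 has {1, 2, 4, 6}, leaving only 5.
Row 3, column 3: row 3 has {3, 4, 6, 7} and column 3 has {1, 4, 5, 6, 7}, leaving only 2.
Row 2, column 3: row 2 has {1, 4, 5, 6} and column 3 has {1, 2, 4, 5, 6, 7}, leaving only 3.
Row 2, column 5: row 2 has {1, 3, 4, 5, 6} and column 5 has {1, 2, 4, 5, 6}, leaving only 7.
Row 2, column 2: row 2 has {1, 3, 4, 5, 6, 7} and column 2 has {1, 4, 6}, leaving only 2.
Row 3, column 2: row 3 has {2, 3, 4, 6, 7} and column 2 has {1, 2, 4, 6}, leaving only 5.
Row 3, column 6: row 3 has {2, 3, 4, 5, 6, 7} and column 6 has {2, 3, 4, 5, 7}, leaving only 1.
Row 4, column 1: row 4 has {1, 2, 5, 6, 7} and column 1 has {1, 4, 5, 6, 7}, leaving only 3.
Row 7 already has {1, 4, 5, 6} and column 1 already has {1, 3, 4, 5, 6, 7}, so row 7, column 1 must be 2.

2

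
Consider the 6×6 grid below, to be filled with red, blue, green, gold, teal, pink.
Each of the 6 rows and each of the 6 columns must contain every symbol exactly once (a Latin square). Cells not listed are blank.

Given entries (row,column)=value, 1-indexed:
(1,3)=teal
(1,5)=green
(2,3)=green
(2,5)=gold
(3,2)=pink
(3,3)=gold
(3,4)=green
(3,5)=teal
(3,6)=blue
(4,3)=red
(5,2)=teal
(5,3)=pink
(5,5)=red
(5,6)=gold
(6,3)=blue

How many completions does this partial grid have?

14

Row 1, column 1: eliminating its row and column leaves {red, blue, gold, pink}.
Row 1, column 2: eliminating its row and column leaves {red, blue, gold}.
Row 1, column 4: eliminating its row and column leaves {red, blue, gold, pink}.
Row 1, column 6: eliminating its row and column leaves {red, pink}.
Row 2, column 1: eliminating its row and column leaves {red, blue, teal, pink}.
Row 2, column 2: eliminating its row and column leaves {red, blue}.
Row 2, column 4: eliminating its row and column leaves {red, blue, teal, pink}.
Row 2, column 6: eliminating its row and column leaves {red, teal, pink}.
Row 3, column 1: eliminating its row and column leaves {red}.
Row 4, column 1: eliminating its row and column leaves {blue, green, gold, teal, pink}.
Row 4, column 2: eliminating its row and column leaves {blue, green, gold}.
Row 4, column 4: eliminating its row and column leaves {blue, gold, teal, pink}.
Row 4, column 5: eliminating its row and column leaves {blue, pink}.
Row 4, column 6: eliminating its row and column leaves {green, teal, pink}.
Row 5, column 1: eliminating its row and column leaves {blue, green}.
Row 5, column 4: eliminating its row and column leaves {blue}.
Row 6, column 1: eliminating its row and column leaves {red, green, gold, teal, pink}.
Row 6, column 2: eliminating its row and column leaves {red, green, gold}.
Row 6, column 4: eliminating its row and column leaves {red, gold, teal, pink}.
Row 6, column 5: eliminating its row and column leaves {pink}.
Row 6, column 6: eliminating its row and column leaves {red, green, teal, pink}.
Enumerating the assignments across these blanks that avoid any row or column repeat gives 14 completions.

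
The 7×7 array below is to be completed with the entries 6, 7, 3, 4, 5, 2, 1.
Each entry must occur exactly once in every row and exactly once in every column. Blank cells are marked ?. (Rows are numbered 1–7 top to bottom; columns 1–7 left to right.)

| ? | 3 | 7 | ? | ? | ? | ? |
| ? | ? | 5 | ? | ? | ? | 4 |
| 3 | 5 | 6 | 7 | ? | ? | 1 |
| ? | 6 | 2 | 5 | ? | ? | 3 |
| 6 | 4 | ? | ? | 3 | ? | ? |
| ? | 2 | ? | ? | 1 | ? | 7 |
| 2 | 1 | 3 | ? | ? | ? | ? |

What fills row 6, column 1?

5

Row 2, column 2: row 2 has {4, 5} and column 2 has {6, 3, 4, 5, 2, 1}, leaving only 7.
Row 2, column 1: row 2 has {7, 4, 5} and column 1 has {6, 3, 2}, leaving only 1.
Row 5, column 3: row 5 has {6, 3, 4} and column 3 has {6, 7, 3, 5, 2}, leaving only 1.
Row 5, column 4: row 5 has {6, 3, 4, 1} and column 4 has {7, 5}, leaving only 2.
Row 5, column 7: row 5 has {6, 3, 4, 2, 1} and column 7 has {7, 3, 4, 1}, leaving only 5.
Row 5, column 6: row 5 has {6, 3, 4, 5, 2, 1} and column 6 has {}, leaving only 7.
Row 6, column 3: row 6 has {7, 2, 1} and column 3 has {6, 7, 3, 5, 2, 1}, leaving only 4.
Row 6 already has {7, 4, 2, 1} and column 1 already has {6, 3, 2, 1}, so row 6, column 1 must be 5.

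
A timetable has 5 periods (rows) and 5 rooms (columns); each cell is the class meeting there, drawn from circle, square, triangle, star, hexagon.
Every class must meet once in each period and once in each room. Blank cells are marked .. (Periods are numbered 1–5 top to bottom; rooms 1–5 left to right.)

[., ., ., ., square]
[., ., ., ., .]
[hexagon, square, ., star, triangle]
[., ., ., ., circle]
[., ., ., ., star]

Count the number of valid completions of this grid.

Period 1, room 1: eliminating its period and room leaves {circle, triangle, star}.
Period 1, room 2: eliminating its period and room leaves {circle, triangle, star, hexagon}.
Period 1, room 3: eliminating its period and room leaves {circle, triangle, star, hexagon}.
Period 1, room 4: eliminating its period and room leaves {circle, triangle, hexagon}.
Period 2, room 1: eliminating its period and room leaves {circle, square, triangle, star}.
Period 2, room 2: eliminating its period and room leaves {circle, triangle, star, hexagon}.
Period 2, room 3: eliminating its period and room leaves {circle, square, triangle, star, hexagon}.
Period 2, room 4: eliminating its period and room leaves {circle, square, triangle, hexagon}.
Period 2, room 5: eliminating its period and room leaves {hexagon}.
Period 3, room 3: eliminating its period and room leaves {circle}.
Period 4, room 1: eliminating its period and room leaves {square, triangle, star}.
Period 4, room 2: eliminating its period and room leaves {triangle, star, hexagon}.
Period 4, room 3: eliminating its period and room leaves {square, triangle, star, hexagon}.
Period 4, room 4: eliminating its period and room leaves {square, triangle, hexagon}.
Period 5, room 1: eliminating its period and room leaves {circle, square, triangle}.
Period 5, room 2: eliminating its period and room leaves {circle, triangle, hexagon}.
Period 5, room 3: eliminating its period and room leaves {circle, square, triangle, hexagon}.
Period 5, room 4: eliminating its period and room leaves {circle, square, triangle, hexagon}.
Enumerating the assignments across these blanks that avoid any period or room repeat gives 56 completions.

56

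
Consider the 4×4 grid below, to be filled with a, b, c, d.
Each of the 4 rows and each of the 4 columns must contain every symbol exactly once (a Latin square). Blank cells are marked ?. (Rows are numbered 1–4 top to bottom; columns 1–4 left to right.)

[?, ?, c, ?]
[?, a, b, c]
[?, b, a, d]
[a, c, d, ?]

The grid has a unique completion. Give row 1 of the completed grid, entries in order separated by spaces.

b d c a

Row 1, column 2: row 1 has {c} and column 2 has {a, b, c}, leaving only d.
Row 1, column 1: row 1 has {c, d} and column 1 has {a}, leaving only b.
Row 1, column 4: row 1 has {b, c, d} and column 4 has {c, d}, leaving only a.
So row 1 reads: b d c a.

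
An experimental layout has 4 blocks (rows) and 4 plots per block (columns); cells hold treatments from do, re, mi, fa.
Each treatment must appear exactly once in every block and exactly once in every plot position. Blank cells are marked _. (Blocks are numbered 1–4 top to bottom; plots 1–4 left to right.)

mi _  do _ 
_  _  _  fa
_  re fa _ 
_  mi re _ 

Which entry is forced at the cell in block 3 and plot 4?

mi

Block 1, plot 2: block 1 has {do, mi} and plot 2 has {re, mi}, leaving only fa.
Block 1, plot 4: block 1 has {do, mi, fa} and plot 4 has {fa}, leaving only re.
Block 2, plot 2: block 2 has {fa} and plot 2 has {re, mi, fa}, leaving only do.
Block 2, plot 1: block 2 has {do, fa} and plot 1 has {mi}, leaving only re.
Block 2, plot 3: block 2 has {do, re, fa} and plot 3 has {do, re, fa}, leaving only mi.
Block 3, plot 1: block 3 has {re, fa} and plot 1 has {re, mi}, leaving only do.
Block 3 already has {do, re, fa} and plot 4 already has {re, fa}, so block 3, plot 4 must be mi.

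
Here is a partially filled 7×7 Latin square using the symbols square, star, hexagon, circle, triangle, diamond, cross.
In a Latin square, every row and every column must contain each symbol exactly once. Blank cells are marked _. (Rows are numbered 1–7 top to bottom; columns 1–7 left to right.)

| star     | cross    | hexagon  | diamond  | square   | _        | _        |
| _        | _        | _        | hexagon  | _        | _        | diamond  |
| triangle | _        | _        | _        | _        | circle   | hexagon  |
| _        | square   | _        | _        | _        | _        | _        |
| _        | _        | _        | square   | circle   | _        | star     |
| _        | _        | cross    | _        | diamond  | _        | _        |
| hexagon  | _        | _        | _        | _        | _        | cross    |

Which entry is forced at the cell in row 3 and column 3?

square

Row 1, column 6: row 1 has {square, star, hexagon, diamond, cross} and column 6 has {circle}, leaving only triangle.
Row 1, column 7: row 1 has {square, star, hexagon, triangle, diamond, cross} and column 7 has {star, hexagon, diamond, cross}, leaving only circle.
Row 4, column 7: row 4 has {square} and column 7 has {star, hexagon, circle, diamond, cross}, leaving only triangle.
Row 6, column 7: row 6 has {diamond, cross} and column 7 has {star, hexagon, circle, triangle, diamond, cross}, leaving only square.
Row 6, column 1: row 6 has {square, diamond, cross} and column 1 has {star, hexagon, triangle}, leaving only circle.
Row 3, column 3 is narrowed to {square, star, diamond}.
If it were star, then row 3, column 5 would be left with no valid symbol.
If it were diamond, then row 3, column 5 would be left with no valid symbol.
So row 3, column 3 must be square.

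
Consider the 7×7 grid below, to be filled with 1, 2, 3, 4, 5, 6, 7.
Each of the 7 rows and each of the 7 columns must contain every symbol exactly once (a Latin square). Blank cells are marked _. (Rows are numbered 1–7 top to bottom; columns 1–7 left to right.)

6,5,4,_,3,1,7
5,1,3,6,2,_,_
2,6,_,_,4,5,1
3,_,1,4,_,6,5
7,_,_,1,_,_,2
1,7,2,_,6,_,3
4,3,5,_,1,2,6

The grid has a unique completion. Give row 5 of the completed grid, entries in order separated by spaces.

Row 5, column 2: row 5 has {1, 2, 7} and column 2 has {1, 3, 5, 6, 7}, leaving only 4.
Row 5, column 3: row 5 has {1, 2, 4, 7} and column 3 has {1, 2, 3, 4, 5}, leaving only 6.
Row 5, column 5: row 5 has {1, 2, 4, 6, 7} and column 5 has {1, 2, 3, 4, 6}, leaving only 5.
Row 5, column 6: row 5 has {1, 2, 4, 5, 6, 7} and column 6 has {1, 2, 5, 6}, leaving only 3.
So row 5 reads: 7 4 6 1 5 3 2.

7 4 6 1 5 3 2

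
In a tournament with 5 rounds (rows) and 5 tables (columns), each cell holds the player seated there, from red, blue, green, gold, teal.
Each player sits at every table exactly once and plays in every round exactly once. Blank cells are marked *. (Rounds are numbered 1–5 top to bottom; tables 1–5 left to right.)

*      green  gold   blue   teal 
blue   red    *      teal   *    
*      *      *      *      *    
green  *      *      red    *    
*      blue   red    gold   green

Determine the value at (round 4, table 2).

Round 1, table 1: round 1 has {blue, green, gold, teal} and table 1 has {blue, green}, leaving only red.
Round 2, table 3: round 2 has {red, blue, teal} and table 3 has {red, gold}, leaving only green.
Round 2, table 5: round 2 has {red, blue, green, teal} and table 5 has {green, teal}, leaving only gold.
Round 3, table 4: round 3 has {} and table 4 has {red, blue, gold, teal}, leaving only green.
Round 4, table 5: round 4 has {red, green} and table 5 has {green, gold, teal}, leaving only blue.
Round 3, table 5: round 3 has {green} and table 5 has {blue, green, gold, teal}, leaving only red.
Round 4, table 3: round 4 has {red, blue, green} and table 3 has {red, green, gold}, leaving only teal.
Round 4 already has {red, blue, green, teal} and table 2 already has {red, blue, green}, so round 4, table 2 must be gold.

gold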